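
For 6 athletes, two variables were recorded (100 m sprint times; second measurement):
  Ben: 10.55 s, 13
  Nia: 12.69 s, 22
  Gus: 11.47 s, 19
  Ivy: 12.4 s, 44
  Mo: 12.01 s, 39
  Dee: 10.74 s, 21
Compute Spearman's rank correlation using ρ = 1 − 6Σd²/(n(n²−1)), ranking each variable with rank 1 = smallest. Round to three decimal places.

Ranks of variable 1: 1, 6, 3, 5, 4, 2
Ranks of variable 2: 1, 4, 2, 6, 5, 3
d = r₁ − r₂: 0, 2, 1, -1, -1, -1
d²: 0, 4, 1, 1, 1, 1; Σd² = 8
ρ = 1 − 6·8/(6·35) = 1 − 48/210 = 0.771

0.771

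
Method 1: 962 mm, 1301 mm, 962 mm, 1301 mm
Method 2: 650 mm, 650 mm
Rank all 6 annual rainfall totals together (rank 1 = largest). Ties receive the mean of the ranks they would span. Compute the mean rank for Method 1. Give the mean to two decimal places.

Sorted (descending): 1301, 1301, 962, 962, 650, 650
The 2 values of 1301 occupy positions 1–2 → average rank (1+2)/2 = 1.5.
The 2 values of 962 occupy positions 3–4 → average rank (3+4)/2 = 3.5.
The 2 values of 650 occupy positions 5–6 → average rank (5+6)/2 = 5.5.
Method 1 values → pooled ranks: 962→3.5, 1301→1.5, 962→3.5, 1301→1.5
Mean rank = (3.5 + 1.5 + 3.5 + 1.5) / 4 = 2.50

2.50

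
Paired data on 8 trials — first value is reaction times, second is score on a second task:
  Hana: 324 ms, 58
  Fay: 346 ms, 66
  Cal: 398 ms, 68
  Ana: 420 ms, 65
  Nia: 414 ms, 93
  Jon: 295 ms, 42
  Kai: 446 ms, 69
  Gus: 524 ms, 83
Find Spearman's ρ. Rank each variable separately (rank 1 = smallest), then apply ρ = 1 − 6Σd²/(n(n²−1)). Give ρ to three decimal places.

Ranks of variable 1: 2, 3, 4, 6, 5, 1, 7, 8
Ranks of variable 2: 2, 4, 5, 3, 8, 1, 6, 7
d = r₁ − r₂: 0, -1, -1, 3, -3, 0, 1, 1
d²: 0, 1, 1, 9, 9, 0, 1, 1; Σd² = 22
ρ = 1 − 6·22/(8·63) = 1 − 132/504 = 0.738

0.738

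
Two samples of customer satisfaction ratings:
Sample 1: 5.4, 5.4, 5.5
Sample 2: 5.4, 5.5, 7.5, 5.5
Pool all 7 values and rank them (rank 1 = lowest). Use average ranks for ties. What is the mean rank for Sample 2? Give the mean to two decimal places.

Sorted (ascending): 5.4, 5.4, 5.4, 5.5, 5.5, 5.5, 7.5
The 3 values of 5.4 occupy positions 1–3 → average rank 2.
The 3 values of 5.5 occupy positions 4–6 → average rank 5.
Sample 2 values → pooled ranks: 5.4→2, 5.5→5, 7.5→7, 5.5→5
Mean rank = (2 + 5 + 7 + 5) / 4 = 4.75

4.75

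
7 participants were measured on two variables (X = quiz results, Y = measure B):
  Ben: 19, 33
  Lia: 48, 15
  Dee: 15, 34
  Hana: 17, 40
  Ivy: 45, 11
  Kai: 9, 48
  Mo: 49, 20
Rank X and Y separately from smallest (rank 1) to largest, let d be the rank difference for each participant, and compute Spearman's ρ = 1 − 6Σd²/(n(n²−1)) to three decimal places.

Ranks of variable 1: 4, 6, 2, 3, 5, 1, 7
Ranks of variable 2: 4, 2, 5, 6, 1, 7, 3
d = r₁ − r₂: 0, 4, -3, -3, 4, -6, 4
d²: 0, 16, 9, 9, 16, 36, 16; Σd² = 102
ρ = 1 − 6·102/(7·48) = 1 − 612/336 = -0.821

-0.821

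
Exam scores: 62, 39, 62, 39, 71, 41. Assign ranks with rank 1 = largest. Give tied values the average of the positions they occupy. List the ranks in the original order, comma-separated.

Sorted (descending): 71, 62, 62, 41, 39, 39
The 2 values of 62 occupy positions 2–3 → average rank (2+3)/2 = 2.5.
The 2 values of 39 occupy positions 5–6 → average rank (5+6)/2 = 5.5.

2.5, 5.5, 2.5, 5.5, 1, 4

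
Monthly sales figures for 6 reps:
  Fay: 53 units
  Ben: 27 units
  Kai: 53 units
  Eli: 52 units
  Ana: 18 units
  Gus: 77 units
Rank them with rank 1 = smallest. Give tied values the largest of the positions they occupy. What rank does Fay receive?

Sorted (ascending): 18, 27, 52, 53, 53, 77
The 2 values of 53 occupy positions 4–5 → each gets rank 5.
Fay has value 53 units → rank 5.

5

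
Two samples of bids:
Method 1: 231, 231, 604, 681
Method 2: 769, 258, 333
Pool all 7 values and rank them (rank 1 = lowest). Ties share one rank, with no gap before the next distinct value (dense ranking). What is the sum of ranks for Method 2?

11

Sorted (ascending): 231, 231, 258, 333, 604, 681, 769
The 2 values of 231 share dense rank 1.
Remaining distinct values take the next consecutive integers.
Method 2 values → pooled ranks: 769→6, 258→2, 333→3
Rank sum = 6 + 2 + 3 = 11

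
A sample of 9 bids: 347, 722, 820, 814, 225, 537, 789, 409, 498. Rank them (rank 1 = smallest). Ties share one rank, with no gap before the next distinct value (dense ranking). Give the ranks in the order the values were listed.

Sorted (ascending): 225, 347, 409, 498, 537, 722, 789, 814, 820
No ties — each value takes its position as its rank.

2, 6, 9, 8, 1, 5, 7, 3, 4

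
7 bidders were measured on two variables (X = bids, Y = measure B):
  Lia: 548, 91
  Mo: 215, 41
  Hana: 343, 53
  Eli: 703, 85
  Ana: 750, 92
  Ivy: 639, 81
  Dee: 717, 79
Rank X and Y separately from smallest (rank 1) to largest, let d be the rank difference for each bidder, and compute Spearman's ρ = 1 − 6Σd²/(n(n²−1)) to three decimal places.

0.679

Ranks of variable 1: 3, 1, 2, 5, 7, 4, 6
Ranks of variable 2: 6, 1, 2, 5, 7, 4, 3
d = r₁ − r₂: -3, 0, 0, 0, 0, 0, 3
d²: 9, 0, 0, 0, 0, 0, 9; Σd² = 18
ρ = 1 − 6·18/(7·48) = 1 − 108/336 = 0.679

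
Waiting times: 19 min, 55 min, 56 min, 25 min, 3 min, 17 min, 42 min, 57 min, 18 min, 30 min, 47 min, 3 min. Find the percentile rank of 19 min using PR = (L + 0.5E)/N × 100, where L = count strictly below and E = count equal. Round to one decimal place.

37.5

N = 12.
Strictly below 19: 4. Equal to 19: 1.
PR = (4 + 0.5·1)/12 × 100 = 37.5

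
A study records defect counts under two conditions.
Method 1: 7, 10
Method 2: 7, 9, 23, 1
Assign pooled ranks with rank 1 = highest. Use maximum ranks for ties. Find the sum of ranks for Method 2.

Sorted (descending): 23, 10, 9, 7, 7, 1
The 2 values of 7 occupy positions 4–5 → each gets rank 5.
Method 2 values → pooled ranks: 7→5, 9→3, 23→1, 1→6
Rank sum = 5 + 3 + 1 + 6 = 15

15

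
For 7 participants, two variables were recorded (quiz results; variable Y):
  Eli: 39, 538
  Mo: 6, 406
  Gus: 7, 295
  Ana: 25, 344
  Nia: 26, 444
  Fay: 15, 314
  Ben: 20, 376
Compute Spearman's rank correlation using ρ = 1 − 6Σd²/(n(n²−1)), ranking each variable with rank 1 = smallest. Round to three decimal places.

Ranks of variable 1: 7, 1, 2, 5, 6, 3, 4
Ranks of variable 2: 7, 5, 1, 3, 6, 2, 4
d = r₁ − r₂: 0, -4, 1, 2, 0, 1, 0
d²: 0, 16, 1, 4, 0, 1, 0; Σd² = 22
ρ = 1 − 6·22/(7·48) = 1 − 132/336 = 0.607

0.607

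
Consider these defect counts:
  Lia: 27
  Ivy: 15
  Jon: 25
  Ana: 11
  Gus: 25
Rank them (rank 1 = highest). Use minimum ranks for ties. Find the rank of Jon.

2

Sorted (descending): 27, 25, 25, 15, 11
The 2 values of 25 occupy positions 2–3 → each gets rank 2.
Jon has value 25 → rank 2.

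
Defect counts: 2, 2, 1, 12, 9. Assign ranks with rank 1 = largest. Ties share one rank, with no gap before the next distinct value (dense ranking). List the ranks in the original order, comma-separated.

Sorted (descending): 12, 9, 2, 2, 1
The 2 values of 2 share dense rank 3.
Remaining distinct values take the next consecutive integers.

3, 3, 4, 1, 2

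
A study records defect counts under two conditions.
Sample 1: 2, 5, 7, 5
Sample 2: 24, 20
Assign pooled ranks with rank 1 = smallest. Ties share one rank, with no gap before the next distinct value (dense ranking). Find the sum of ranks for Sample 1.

8

Sorted (ascending): 2, 5, 5, 7, 20, 24
The 2 values of 5 share dense rank 2.
Remaining distinct values take the next consecutive integers.
Sample 1 values → pooled ranks: 2→1, 5→2, 7→3, 5→2
Rank sum = 1 + 2 + 3 + 2 = 8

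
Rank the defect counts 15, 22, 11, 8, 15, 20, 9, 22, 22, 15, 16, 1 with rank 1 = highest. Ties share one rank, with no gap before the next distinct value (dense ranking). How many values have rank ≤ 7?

11

Sorted (descending): 22, 22, 22, 20, 16, 15, 15, 15, 11, 9, 8, 1
The 3 values of 22 share dense rank 1.
The 3 values of 15 share dense rank 4.
Remaining distinct values take the next consecutive integers.
Ranks ≤ 7: {1, 1, 1, 2, 3, 4, 4, 4, 5, 6, 7} → 11 values.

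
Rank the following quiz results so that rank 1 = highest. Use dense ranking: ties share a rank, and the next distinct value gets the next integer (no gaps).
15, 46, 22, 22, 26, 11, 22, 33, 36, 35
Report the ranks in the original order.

Sorted (descending): 46, 36, 35, 33, 26, 22, 22, 22, 15, 11
The 3 values of 22 share dense rank 6.
Remaining distinct values take the next consecutive integers.

7, 1, 6, 6, 5, 8, 6, 4, 2, 3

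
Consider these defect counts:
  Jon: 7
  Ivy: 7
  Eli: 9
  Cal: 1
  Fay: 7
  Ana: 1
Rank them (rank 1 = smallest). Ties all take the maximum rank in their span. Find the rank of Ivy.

5

Sorted (ascending): 1, 1, 7, 7, 7, 9
The 2 values of 1 occupy positions 1–2 → each gets rank 2.
The 3 values of 7 occupy positions 3–5 → each gets rank 5.
Ivy has value 7 → rank 5.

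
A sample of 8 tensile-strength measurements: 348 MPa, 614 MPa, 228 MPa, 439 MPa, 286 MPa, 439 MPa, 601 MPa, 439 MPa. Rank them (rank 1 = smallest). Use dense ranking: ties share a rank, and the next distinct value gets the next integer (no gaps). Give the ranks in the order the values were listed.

3, 6, 1, 4, 2, 4, 5, 4

Sorted (ascending): 228, 286, 348, 439, 439, 439, 601, 614
The 3 values of 439 share dense rank 4.
Remaining distinct values take the next consecutive integers.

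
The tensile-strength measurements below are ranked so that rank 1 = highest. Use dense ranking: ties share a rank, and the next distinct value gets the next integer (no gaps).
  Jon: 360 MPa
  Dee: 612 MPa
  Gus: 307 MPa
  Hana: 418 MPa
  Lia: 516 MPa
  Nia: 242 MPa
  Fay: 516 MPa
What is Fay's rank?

Sorted (descending): 612, 516, 516, 418, 360, 307, 242
The 2 values of 516 share dense rank 2.
Remaining distinct values take the next consecutive integers.
Fay has value 516 MPa → rank 2.

2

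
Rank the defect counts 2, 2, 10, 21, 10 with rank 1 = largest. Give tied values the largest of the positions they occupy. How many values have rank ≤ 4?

Sorted (descending): 21, 10, 10, 2, 2
The 2 values of 10 occupy positions 2–3 → each gets rank 3.
The 2 values of 2 occupy positions 4–5 → each gets rank 5.
Ranks ≤ 4: {1, 3, 3} → 3 values.

3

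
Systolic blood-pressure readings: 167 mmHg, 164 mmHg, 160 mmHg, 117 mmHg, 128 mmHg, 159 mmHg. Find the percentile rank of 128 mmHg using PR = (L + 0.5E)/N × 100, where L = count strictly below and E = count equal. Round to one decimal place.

N = 6.
Strictly below 128: 1. Equal to 128: 1.
PR = (1 + 0.5·1)/6 × 100 = 25.0

25.0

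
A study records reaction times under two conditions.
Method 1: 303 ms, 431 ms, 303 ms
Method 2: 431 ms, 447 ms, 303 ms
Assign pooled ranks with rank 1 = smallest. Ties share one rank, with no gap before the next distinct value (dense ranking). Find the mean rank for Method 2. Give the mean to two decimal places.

Sorted (ascending): 303, 303, 303, 431, 431, 447
The 3 values of 303 share dense rank 1.
The 2 values of 431 share dense rank 2.
Remaining distinct values take the next consecutive integers.
Method 2 values → pooled ranks: 431→2, 447→3, 303→1
Mean rank = (2 + 3 + 1) / 3 = 2.00

2.00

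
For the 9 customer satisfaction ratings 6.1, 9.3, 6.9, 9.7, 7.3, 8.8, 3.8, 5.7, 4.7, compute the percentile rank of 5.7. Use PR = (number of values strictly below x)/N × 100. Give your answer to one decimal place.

N = 9.
Strictly below 5.7: 2. Equal to 5.7: 1.
PR = 2/9 × 100 = 22.2

22.2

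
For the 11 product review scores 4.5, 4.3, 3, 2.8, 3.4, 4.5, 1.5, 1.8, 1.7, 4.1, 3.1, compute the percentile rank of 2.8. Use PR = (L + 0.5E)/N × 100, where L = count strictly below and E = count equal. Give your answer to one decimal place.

N = 11.
Strictly below 2.8: 3. Equal to 2.8: 1.
PR = (3 + 0.5·1)/11 × 100 = 31.8

31.8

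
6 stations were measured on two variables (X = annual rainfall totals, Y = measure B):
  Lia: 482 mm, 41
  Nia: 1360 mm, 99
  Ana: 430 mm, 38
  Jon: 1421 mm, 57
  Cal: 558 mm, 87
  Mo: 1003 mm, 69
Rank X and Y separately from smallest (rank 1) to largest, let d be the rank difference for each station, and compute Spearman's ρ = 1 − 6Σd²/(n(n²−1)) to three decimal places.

Ranks of variable 1: 2, 5, 1, 6, 3, 4
Ranks of variable 2: 2, 6, 1, 3, 5, 4
d = r₁ − r₂: 0, -1, 0, 3, -2, 0
d²: 0, 1, 0, 9, 4, 0; Σd² = 14
ρ = 1 − 6·14/(6·35) = 1 − 84/210 = 0.600

0.600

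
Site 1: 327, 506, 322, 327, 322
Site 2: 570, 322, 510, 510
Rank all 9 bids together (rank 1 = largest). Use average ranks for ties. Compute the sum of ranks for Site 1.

Sorted (descending): 570, 510, 510, 506, 327, 327, 322, 322, 322
The 2 values of 510 occupy positions 2–3 → average rank (2+3)/2 = 2.5.
The 2 values of 327 occupy positions 5–6 → average rank (5+6)/2 = 5.5.
The 3 values of 322 occupy positions 7–9 → average rank 8.
Site 1 values → pooled ranks: 327→5.5, 506→4, 322→8, 327→5.5, 322→8
Rank sum = 5.5 + 4 + 8 + 5.5 + 8 = 31

31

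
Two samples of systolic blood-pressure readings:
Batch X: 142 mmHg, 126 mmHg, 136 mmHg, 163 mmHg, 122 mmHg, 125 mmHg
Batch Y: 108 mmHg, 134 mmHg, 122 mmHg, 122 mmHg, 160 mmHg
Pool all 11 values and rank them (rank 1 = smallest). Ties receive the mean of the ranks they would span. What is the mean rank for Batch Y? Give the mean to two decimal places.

Sorted (ascending): 108, 122, 122, 122, 125, 126, 134, 136, 142, 160, 163
The 3 values of 122 occupy positions 2–4 → average rank 3.
Batch Y values → pooled ranks: 108→1, 134→7, 122→3, 122→3, 160→10
Mean rank = (1 + 7 + 3 + 3 + 10) / 5 = 4.80

4.80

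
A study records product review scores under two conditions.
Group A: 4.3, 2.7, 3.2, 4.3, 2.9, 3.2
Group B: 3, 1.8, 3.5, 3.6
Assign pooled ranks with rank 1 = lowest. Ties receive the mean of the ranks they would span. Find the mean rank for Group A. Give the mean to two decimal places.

Sorted (ascending): 1.8, 2.7, 2.9, 3, 3.2, 3.2, 3.5, 3.6, 4.3, 4.3
The 2 values of 3.2 occupy positions 5–6 → average rank (5+6)/2 = 5.5.
The 2 values of 4.3 occupy positions 9–10 → average rank (9+10)/2 = 9.5.
Group A values → pooled ranks: 4.3→9.5, 2.7→2, 3.2→5.5, 4.3→9.5, 2.9→3, 3.2→5.5
Mean rank = (9.5 + 2 + 5.5 + 9.5 + 3 + 5.5) / 6 = 5.83

5.83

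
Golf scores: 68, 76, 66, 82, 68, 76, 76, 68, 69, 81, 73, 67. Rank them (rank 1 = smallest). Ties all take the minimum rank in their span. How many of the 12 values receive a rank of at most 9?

10

Sorted (ascending): 66, 67, 68, 68, 68, 69, 73, 76, 76, 76, 81, 82
The 3 values of 68 occupy positions 3–5 → each gets rank 3.
The 3 values of 76 occupy positions 8–10 → each gets rank 8.
Ranks ≤ 9: {1, 2, 3, 3, 3, 6, 7, 8, 8, 8} → 10 values.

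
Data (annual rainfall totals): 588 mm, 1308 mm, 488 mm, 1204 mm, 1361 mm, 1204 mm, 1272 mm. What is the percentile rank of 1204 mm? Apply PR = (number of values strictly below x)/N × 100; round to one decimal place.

28.6

N = 7.
Strictly below 1204: 2. Equal to 1204: 2.
PR = 2/7 × 100 = 28.6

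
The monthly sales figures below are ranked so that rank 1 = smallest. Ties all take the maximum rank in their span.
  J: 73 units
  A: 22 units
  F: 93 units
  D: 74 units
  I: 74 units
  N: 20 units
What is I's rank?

5

Sorted (ascending): 20, 22, 73, 74, 74, 93
The 2 values of 74 occupy positions 4–5 → each gets rank 5.
I has value 74 units → rank 5.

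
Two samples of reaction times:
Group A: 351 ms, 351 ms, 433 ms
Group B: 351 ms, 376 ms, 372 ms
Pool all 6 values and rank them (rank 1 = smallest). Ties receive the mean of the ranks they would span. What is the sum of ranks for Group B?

Sorted (ascending): 351, 351, 351, 372, 376, 433
The 3 values of 351 occupy positions 1–3 → average rank 2.
Group B values → pooled ranks: 351→2, 376→5, 372→4
Rank sum = 2 + 5 + 4 = 11

11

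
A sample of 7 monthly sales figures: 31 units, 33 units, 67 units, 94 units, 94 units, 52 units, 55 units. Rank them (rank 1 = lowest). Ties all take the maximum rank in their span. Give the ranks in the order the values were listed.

1, 2, 5, 7, 7, 3, 4

Sorted (ascending): 31, 33, 52, 55, 67, 94, 94
The 2 values of 94 occupy positions 6–7 → each gets rank 7.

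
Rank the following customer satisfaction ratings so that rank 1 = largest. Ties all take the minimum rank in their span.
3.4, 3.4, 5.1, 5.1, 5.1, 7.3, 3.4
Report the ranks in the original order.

5, 5, 2, 2, 2, 1, 5

Sorted (descending): 7.3, 5.1, 5.1, 5.1, 3.4, 3.4, 3.4
The 3 values of 5.1 occupy positions 2–4 → each gets rank 2.
The 3 values of 3.4 occupy positions 5–7 → each gets rank 5.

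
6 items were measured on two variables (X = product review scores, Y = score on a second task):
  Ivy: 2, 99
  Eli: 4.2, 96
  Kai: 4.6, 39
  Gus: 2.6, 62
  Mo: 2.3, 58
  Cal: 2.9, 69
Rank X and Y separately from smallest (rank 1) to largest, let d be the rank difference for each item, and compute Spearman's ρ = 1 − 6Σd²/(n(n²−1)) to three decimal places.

Ranks of variable 1: 1, 5, 6, 3, 2, 4
Ranks of variable 2: 6, 5, 1, 3, 2, 4
d = r₁ − r₂: -5, 0, 5, 0, 0, 0
d²: 25, 0, 25, 0, 0, 0; Σd² = 50
ρ = 1 − 6·50/(6·35) = 1 − 300/210 = -0.429

-0.429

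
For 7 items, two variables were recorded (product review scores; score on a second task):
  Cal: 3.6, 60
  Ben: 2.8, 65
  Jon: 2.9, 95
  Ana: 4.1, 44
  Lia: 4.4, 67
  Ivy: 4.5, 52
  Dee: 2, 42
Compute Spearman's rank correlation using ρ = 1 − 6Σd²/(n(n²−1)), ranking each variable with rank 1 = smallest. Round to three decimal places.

Ranks of variable 1: 4, 2, 3, 5, 6, 7, 1
Ranks of variable 2: 4, 5, 7, 2, 6, 3, 1
d = r₁ − r₂: 0, -3, -4, 3, 0, 4, 0
d²: 0, 9, 16, 9, 0, 16, 0; Σd² = 50
ρ = 1 − 6·50/(7·48) = 1 − 300/336 = 0.107

0.107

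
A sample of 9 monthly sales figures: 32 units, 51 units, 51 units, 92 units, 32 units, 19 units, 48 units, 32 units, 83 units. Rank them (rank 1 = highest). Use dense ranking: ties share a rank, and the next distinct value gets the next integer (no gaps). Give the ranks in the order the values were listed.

5, 3, 3, 1, 5, 6, 4, 5, 2

Sorted (descending): 92, 83, 51, 51, 48, 32, 32, 32, 19
The 2 values of 51 share dense rank 3.
The 3 values of 32 share dense rank 5.
Remaining distinct values take the next consecutive integers.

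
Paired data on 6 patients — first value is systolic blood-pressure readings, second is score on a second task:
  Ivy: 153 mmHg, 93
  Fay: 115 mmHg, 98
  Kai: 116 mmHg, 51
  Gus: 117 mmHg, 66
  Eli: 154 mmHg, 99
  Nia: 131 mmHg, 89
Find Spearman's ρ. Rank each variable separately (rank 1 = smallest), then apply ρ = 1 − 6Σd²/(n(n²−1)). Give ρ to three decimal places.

Ranks of variable 1: 5, 1, 2, 3, 6, 4
Ranks of variable 2: 4, 5, 1, 2, 6, 3
d = r₁ − r₂: 1, -4, 1, 1, 0, 1
d²: 1, 16, 1, 1, 0, 1; Σd² = 20
ρ = 1 − 6·20/(6·35) = 1 − 120/210 = 0.429

0.429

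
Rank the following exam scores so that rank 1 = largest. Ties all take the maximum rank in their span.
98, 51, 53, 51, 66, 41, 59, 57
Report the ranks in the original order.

1, 7, 5, 7, 2, 8, 3, 4

Sorted (descending): 98, 66, 59, 57, 53, 51, 51, 41
The 2 values of 51 occupy positions 6–7 → each gets rank 7.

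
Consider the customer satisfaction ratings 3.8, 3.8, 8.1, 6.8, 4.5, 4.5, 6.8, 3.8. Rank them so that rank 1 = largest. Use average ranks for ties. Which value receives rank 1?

Sorted (descending): 8.1, 6.8, 6.8, 4.5, 4.5, 3.8, 3.8, 3.8
The 2 values of 6.8 occupy positions 2–3 → average rank (2+3)/2 = 2.5.
The 2 values of 4.5 occupy positions 4–5 → average rank (4+5)/2 = 4.5.
The 3 values of 3.8 occupy positions 6–8 → average rank 7.
Rank 1 → value 8.1.

8.1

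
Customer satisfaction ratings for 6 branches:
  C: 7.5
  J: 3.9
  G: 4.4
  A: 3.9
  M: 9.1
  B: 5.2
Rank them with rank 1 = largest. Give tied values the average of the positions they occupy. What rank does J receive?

Sorted (descending): 9.1, 7.5, 5.2, 4.4, 3.9, 3.9
The 2 values of 3.9 occupy positions 5–6 → average rank (5+6)/2 = 5.5.
J has value 3.9 → rank 5.5.

5.5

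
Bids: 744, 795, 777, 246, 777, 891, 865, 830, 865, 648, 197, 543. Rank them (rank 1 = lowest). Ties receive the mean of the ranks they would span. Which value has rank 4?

648

Sorted (ascending): 197, 246, 543, 648, 744, 777, 777, 795, 830, 865, 865, 891
The 2 values of 777 occupy positions 6–7 → average rank (6+7)/2 = 6.5.
The 2 values of 865 occupy positions 10–11 → average rank (10+11)/2 = 10.5.
Rank 4 → value 648.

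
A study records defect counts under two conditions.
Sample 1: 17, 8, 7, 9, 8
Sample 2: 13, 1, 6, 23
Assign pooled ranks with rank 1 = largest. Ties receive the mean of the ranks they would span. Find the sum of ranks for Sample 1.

Sorted (descending): 23, 17, 13, 9, 8, 8, 7, 6, 1
The 2 values of 8 occupy positions 5–6 → average rank (5+6)/2 = 5.5.
Sample 1 values → pooled ranks: 17→2, 8→5.5, 7→7, 9→4, 8→5.5
Rank sum = 2 + 5.5 + 7 + 4 + 5.5 = 24

24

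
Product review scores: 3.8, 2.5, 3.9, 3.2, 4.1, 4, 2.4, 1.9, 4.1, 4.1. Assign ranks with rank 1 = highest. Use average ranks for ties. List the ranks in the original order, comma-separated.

Sorted (descending): 4.1, 4.1, 4.1, 4, 3.9, 3.8, 3.2, 2.5, 2.4, 1.9
The 3 values of 4.1 occupy positions 1–3 → average rank 2.

6, 8, 5, 7, 2, 4, 9, 10, 2, 2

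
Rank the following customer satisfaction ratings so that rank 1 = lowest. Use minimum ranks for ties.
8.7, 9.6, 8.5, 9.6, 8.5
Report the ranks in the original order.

3, 4, 1, 4, 1

Sorted (ascending): 8.5, 8.5, 8.7, 9.6, 9.6
The 2 values of 8.5 occupy positions 1–2 → each gets rank 1.
The 2 values of 9.6 occupy positions 4–5 → each gets rank 4.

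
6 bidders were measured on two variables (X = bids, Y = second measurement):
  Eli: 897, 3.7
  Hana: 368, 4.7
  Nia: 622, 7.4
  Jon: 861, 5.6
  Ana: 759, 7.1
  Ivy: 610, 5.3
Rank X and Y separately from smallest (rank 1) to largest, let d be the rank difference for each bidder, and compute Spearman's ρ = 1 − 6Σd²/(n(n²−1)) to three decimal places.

-0.086

Ranks of variable 1: 6, 1, 3, 5, 4, 2
Ranks of variable 2: 1, 2, 6, 4, 5, 3
d = r₁ − r₂: 5, -1, -3, 1, -1, -1
d²: 25, 1, 9, 1, 1, 1; Σd² = 38
ρ = 1 − 6·38/(6·35) = 1 − 228/210 = -0.086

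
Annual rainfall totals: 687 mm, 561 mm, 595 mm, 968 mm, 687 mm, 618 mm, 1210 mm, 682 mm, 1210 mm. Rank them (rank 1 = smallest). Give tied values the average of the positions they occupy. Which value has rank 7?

Sorted (ascending): 561, 595, 618, 682, 687, 687, 968, 1210, 1210
The 2 values of 687 occupy positions 5–6 → average rank (5+6)/2 = 5.5.
The 2 values of 1210 occupy positions 8–9 → average rank (8+9)/2 = 8.5.
Rank 7 → value 968.

968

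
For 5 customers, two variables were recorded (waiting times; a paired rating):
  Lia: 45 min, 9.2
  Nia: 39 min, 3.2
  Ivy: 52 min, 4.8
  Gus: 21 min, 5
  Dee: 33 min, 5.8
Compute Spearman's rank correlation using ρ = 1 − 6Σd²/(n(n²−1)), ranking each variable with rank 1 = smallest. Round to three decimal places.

Ranks of variable 1: 4, 3, 5, 1, 2
Ranks of variable 2: 5, 1, 2, 3, 4
d = r₁ − r₂: -1, 2, 3, -2, -2
d²: 1, 4, 9, 4, 4; Σd² = 22
ρ = 1 − 6·22/(5·24) = 1 − 132/120 = -0.100

-0.100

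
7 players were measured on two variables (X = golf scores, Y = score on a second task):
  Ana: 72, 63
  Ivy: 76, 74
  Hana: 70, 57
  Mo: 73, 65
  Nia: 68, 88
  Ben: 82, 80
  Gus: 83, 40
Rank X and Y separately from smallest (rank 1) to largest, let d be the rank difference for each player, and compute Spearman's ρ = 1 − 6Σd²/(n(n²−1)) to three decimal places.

Ranks of variable 1: 3, 5, 2, 4, 1, 6, 7
Ranks of variable 2: 3, 5, 2, 4, 7, 6, 1
d = r₁ − r₂: 0, 0, 0, 0, -6, 0, 6
d²: 0, 0, 0, 0, 36, 0, 36; Σd² = 72
ρ = 1 − 6·72/(7·48) = 1 − 432/336 = -0.286

-0.286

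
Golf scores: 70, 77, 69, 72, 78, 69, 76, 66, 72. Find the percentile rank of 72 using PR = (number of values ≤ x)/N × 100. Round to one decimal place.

66.7

N = 9.
Strictly below 72: 4. Equal to 72: 2.
PR = 6/9 × 100 = 66.7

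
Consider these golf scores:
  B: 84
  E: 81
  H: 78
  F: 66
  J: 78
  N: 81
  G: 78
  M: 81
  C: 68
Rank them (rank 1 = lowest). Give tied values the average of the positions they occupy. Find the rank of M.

Sorted (ascending): 66, 68, 78, 78, 78, 81, 81, 81, 84
The 3 values of 78 occupy positions 3–5 → average rank 4.
The 3 values of 81 occupy positions 6–8 → average rank 7.
M has value 81 → rank 7.

7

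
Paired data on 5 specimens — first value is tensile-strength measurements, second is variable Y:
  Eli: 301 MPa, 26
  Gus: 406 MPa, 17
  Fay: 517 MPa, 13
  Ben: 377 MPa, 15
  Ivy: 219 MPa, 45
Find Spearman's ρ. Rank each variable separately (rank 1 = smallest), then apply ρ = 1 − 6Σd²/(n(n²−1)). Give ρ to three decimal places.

-0.900

Ranks of variable 1: 2, 4, 5, 3, 1
Ranks of variable 2: 4, 3, 1, 2, 5
d = r₁ − r₂: -2, 1, 4, 1, -4
d²: 4, 1, 16, 1, 16; Σd² = 38
ρ = 1 − 6·38/(5·24) = 1 − 228/120 = -0.900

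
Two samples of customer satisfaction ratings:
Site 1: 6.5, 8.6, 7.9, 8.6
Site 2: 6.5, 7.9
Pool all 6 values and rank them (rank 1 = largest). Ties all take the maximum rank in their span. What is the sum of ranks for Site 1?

Sorted (descending): 8.6, 8.6, 7.9, 7.9, 6.5, 6.5
The 2 values of 8.6 occupy positions 1–2 → each gets rank 2.
The 2 values of 7.9 occupy positions 3–4 → each gets rank 4.
The 2 values of 6.5 occupy positions 5–6 → each gets rank 6.
Site 1 values → pooled ranks: 6.5→6, 8.6→2, 7.9→4, 8.6→2
Rank sum = 6 + 2 + 4 + 2 = 14

14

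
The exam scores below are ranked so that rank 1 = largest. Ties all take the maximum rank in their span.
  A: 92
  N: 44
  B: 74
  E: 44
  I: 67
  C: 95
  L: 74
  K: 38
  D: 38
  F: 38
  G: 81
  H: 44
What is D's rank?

Sorted (descending): 95, 92, 81, 74, 74, 67, 44, 44, 44, 38, 38, 38
The 2 values of 74 occupy positions 4–5 → each gets rank 5.
The 3 values of 44 occupy positions 7–9 → each gets rank 9.
The 3 values of 38 occupy positions 10–12 → each gets rank 12.
D has value 38 → rank 12.

12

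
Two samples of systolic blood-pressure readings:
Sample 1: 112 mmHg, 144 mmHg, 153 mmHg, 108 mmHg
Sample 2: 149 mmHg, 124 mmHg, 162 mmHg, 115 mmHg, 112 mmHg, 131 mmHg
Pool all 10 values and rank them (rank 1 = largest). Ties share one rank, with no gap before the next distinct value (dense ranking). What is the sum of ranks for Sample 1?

23

Sorted (descending): 162, 153, 149, 144, 131, 124, 115, 112, 112, 108
The 2 values of 112 share dense rank 8.
Remaining distinct values take the next consecutive integers.
Sample 1 values → pooled ranks: 112→8, 144→4, 153→2, 108→9
Rank sum = 8 + 4 + 2 + 9 = 23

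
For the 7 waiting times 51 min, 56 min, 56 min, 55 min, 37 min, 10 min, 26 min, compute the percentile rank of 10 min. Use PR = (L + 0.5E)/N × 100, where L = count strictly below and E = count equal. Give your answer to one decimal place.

7.1

N = 7.
Strictly below 10: 0. Equal to 10: 1.
PR = (0 + 0.5·1)/7 × 100 = 7.1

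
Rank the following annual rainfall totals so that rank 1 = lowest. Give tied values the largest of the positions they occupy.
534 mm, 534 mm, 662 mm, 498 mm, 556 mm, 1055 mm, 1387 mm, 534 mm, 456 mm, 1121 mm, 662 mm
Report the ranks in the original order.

Sorted (ascending): 456, 498, 534, 534, 534, 556, 662, 662, 1055, 1121, 1387
The 3 values of 534 occupy positions 3–5 → each gets rank 5.
The 2 values of 662 occupy positions 7–8 → each gets rank 8.

5, 5, 8, 2, 6, 9, 11, 5, 1, 10, 8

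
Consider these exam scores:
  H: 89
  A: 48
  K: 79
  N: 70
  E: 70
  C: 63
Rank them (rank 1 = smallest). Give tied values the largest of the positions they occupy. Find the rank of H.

6

Sorted (ascending): 48, 63, 70, 70, 79, 89
The 2 values of 70 occupy positions 3–4 → each gets rank 4.
H has value 89 → rank 6.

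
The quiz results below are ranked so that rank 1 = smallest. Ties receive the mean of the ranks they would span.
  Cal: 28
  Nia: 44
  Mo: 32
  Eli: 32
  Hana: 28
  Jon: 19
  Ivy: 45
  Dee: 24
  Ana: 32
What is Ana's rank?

Sorted (ascending): 19, 24, 28, 28, 32, 32, 32, 44, 45
The 2 values of 28 occupy positions 3–4 → average rank (3+4)/2 = 3.5.
The 3 values of 32 occupy positions 5–7 → average rank 6.
Ana has value 32 → rank 6.

6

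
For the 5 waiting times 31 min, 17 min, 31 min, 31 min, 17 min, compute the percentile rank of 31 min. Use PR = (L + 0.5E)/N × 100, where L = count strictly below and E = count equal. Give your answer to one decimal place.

70.0

N = 5.
Strictly below 31: 2. Equal to 31: 3.
PR = (2 + 0.5·3)/5 × 100 = 70.0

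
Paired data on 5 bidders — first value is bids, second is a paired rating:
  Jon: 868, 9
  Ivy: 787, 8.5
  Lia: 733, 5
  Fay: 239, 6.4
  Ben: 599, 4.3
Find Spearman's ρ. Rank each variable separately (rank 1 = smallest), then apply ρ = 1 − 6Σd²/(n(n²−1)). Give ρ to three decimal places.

Ranks of variable 1: 5, 4, 3, 1, 2
Ranks of variable 2: 5, 4, 2, 3, 1
d = r₁ − r₂: 0, 0, 1, -2, 1
d²: 0, 0, 1, 4, 1; Σd² = 6
ρ = 1 − 6·6/(5·24) = 1 − 36/120 = 0.700

0.700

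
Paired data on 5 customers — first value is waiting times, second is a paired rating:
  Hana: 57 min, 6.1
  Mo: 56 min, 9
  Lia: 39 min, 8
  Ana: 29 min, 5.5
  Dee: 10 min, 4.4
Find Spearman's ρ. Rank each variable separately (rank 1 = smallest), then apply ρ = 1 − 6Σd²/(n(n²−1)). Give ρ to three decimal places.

0.700

Ranks of variable 1: 5, 4, 3, 2, 1
Ranks of variable 2: 3, 5, 4, 2, 1
d = r₁ − r₂: 2, -1, -1, 0, 0
d²: 4, 1, 1, 0, 0; Σd² = 6
ρ = 1 − 6·6/(5·24) = 1 − 36/120 = 0.700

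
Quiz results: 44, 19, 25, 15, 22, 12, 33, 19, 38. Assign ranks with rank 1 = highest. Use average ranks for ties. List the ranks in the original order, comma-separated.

1, 6.5, 4, 8, 5, 9, 3, 6.5, 2

Sorted (descending): 44, 38, 33, 25, 22, 19, 19, 15, 12
The 2 values of 19 occupy positions 6–7 → average rank (6+7)/2 = 6.5.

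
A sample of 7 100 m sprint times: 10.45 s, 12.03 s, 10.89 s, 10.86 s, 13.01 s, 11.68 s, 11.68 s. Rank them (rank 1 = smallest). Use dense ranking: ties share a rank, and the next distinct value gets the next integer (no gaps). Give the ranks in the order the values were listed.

1, 5, 3, 2, 6, 4, 4

Sorted (ascending): 10.45, 10.86, 10.89, 11.68, 11.68, 12.03, 13.01
The 2 values of 11.68 share dense rank 4.
Remaining distinct values take the next consecutive integers.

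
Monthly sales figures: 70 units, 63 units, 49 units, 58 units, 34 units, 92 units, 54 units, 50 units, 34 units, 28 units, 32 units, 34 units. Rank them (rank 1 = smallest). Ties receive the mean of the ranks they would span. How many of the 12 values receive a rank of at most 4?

5

Sorted (ascending): 28, 32, 34, 34, 34, 49, 50, 54, 58, 63, 70, 92
The 3 values of 34 occupy positions 3–5 → average rank 4.
Ranks ≤ 4: {1, 2, 4, 4, 4} → 5 values.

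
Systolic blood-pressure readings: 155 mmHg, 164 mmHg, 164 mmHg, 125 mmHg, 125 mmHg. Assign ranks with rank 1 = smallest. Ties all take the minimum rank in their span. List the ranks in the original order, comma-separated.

3, 4, 4, 1, 1

Sorted (ascending): 125, 125, 155, 164, 164
The 2 values of 125 occupy positions 1–2 → each gets rank 1.
The 2 values of 164 occupy positions 4–5 → each gets rank 4.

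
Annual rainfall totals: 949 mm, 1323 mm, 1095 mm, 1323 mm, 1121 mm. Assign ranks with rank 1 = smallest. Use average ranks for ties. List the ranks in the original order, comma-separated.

1, 4.5, 2, 4.5, 3

Sorted (ascending): 949, 1095, 1121, 1323, 1323
The 2 values of 1323 occupy positions 4–5 → average rank (4+5)/2 = 4.5.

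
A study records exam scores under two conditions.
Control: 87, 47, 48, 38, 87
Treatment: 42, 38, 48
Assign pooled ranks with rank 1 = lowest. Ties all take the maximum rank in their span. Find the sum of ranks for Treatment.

Sorted (ascending): 38, 38, 42, 47, 48, 48, 87, 87
The 2 values of 38 occupy positions 1–2 → each gets rank 2.
The 2 values of 48 occupy positions 5–6 → each gets rank 6.
The 2 values of 87 occupy positions 7–8 → each gets rank 8.
Treatment values → pooled ranks: 42→3, 38→2, 48→6
Rank sum = 3 + 2 + 6 = 11

11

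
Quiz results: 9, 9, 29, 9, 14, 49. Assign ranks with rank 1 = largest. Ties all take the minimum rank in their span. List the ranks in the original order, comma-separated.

4, 4, 2, 4, 3, 1

Sorted (descending): 49, 29, 14, 9, 9, 9
The 3 values of 9 occupy positions 4–6 → each gets rank 4.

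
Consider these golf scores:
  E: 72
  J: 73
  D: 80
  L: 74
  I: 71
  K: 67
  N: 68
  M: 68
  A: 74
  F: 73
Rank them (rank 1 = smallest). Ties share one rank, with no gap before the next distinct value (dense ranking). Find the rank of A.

6

Sorted (ascending): 67, 68, 68, 71, 72, 73, 73, 74, 74, 80
The 2 values of 68 share dense rank 2.
The 2 values of 73 share dense rank 5.
The 2 values of 74 share dense rank 6.
Remaining distinct values take the next consecutive integers.
A has value 74 → rank 6.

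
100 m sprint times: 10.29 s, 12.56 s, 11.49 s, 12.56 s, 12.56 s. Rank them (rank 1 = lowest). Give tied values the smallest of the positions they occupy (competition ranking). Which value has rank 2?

Sorted (ascending): 10.29, 11.49, 12.56, 12.56, 12.56
The 3 values of 12.56 occupy positions 3–5 → each gets rank 3.
Rank 2 → value 11.49.

11.49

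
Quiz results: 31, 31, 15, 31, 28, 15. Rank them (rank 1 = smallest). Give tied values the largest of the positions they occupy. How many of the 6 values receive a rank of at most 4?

Sorted (ascending): 15, 15, 28, 31, 31, 31
The 2 values of 15 occupy positions 1–2 → each gets rank 2.
The 3 values of 31 occupy positions 4–6 → each gets rank 6.
Ranks ≤ 4: {2, 2, 3} → 3 values.

3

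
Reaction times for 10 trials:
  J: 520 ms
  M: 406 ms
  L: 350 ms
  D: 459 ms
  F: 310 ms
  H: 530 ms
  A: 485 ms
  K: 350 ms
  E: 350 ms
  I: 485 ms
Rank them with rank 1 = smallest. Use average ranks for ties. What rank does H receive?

Sorted (ascending): 310, 350, 350, 350, 406, 459, 485, 485, 520, 530
The 3 values of 350 occupy positions 2–4 → average rank 3.
The 2 values of 485 occupy positions 7–8 → average rank (7+8)/2 = 7.5.
H has value 530 ms → rank 10.

10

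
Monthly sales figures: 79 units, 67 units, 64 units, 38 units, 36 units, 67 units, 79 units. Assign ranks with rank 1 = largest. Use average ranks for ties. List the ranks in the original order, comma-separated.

Sorted (descending): 79, 79, 67, 67, 64, 38, 36
The 2 values of 79 occupy positions 1–2 → average rank (1+2)/2 = 1.5.
The 2 values of 67 occupy positions 3–4 → average rank (3+4)/2 = 3.5.

1.5, 3.5, 5, 6, 7, 3.5, 1.5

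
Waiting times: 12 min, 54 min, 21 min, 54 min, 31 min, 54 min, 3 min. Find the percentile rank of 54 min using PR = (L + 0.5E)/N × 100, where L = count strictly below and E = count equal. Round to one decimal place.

N = 7.
Strictly below 54: 4. Equal to 54: 3.
PR = (4 + 0.5·3)/7 × 100 = 78.6

78.6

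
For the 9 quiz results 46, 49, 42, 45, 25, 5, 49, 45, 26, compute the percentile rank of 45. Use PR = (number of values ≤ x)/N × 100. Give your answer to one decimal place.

N = 9.
Strictly below 45: 4. Equal to 45: 2.
PR = 6/9 × 100 = 66.7

66.7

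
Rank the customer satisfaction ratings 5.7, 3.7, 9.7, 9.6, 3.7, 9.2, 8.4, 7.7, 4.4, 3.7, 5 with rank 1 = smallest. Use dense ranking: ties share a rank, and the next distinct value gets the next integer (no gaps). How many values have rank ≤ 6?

8

Sorted (ascending): 3.7, 3.7, 3.7, 4.4, 5, 5.7, 7.7, 8.4, 9.2, 9.6, 9.7
The 3 values of 3.7 share dense rank 1.
Remaining distinct values take the next consecutive integers.
Ranks ≤ 6: {1, 1, 1, 2, 3, 4, 5, 6} → 8 values.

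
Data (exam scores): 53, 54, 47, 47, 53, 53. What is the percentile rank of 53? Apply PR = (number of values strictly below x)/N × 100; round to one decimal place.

33.3

N = 6.
Strictly below 53: 2. Equal to 53: 3.
PR = 2/6 × 100 = 33.3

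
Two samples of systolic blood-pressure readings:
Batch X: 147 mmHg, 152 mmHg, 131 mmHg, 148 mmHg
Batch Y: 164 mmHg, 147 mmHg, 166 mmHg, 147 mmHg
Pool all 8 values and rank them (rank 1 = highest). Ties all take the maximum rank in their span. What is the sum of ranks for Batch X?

Sorted (descending): 166, 164, 152, 148, 147, 147, 147, 131
The 3 values of 147 occupy positions 5–7 → each gets rank 7.
Batch X values → pooled ranks: 147→7, 152→3, 131→8, 148→4
Rank sum = 7 + 3 + 8 + 4 = 22

22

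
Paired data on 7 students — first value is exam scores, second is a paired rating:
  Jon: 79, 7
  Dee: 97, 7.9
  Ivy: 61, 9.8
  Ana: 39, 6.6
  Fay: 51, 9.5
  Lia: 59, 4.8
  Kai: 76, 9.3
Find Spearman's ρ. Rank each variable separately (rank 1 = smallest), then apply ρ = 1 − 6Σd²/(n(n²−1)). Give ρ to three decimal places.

0.143

Ranks of variable 1: 6, 7, 4, 1, 2, 3, 5
Ranks of variable 2: 3, 4, 7, 2, 6, 1, 5
d = r₁ − r₂: 3, 3, -3, -1, -4, 2, 0
d²: 9, 9, 9, 1, 16, 4, 0; Σd² = 48
ρ = 1 − 6·48/(7·48) = 1 − 288/336 = 0.143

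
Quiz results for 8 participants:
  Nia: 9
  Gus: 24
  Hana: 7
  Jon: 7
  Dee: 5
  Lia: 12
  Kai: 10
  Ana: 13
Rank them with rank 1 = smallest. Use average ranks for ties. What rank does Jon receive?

2.5

Sorted (ascending): 5, 7, 7, 9, 10, 12, 13, 24
The 2 values of 7 occupy positions 2–3 → average rank (2+3)/2 = 2.5.
Jon has value 7 → rank 2.5.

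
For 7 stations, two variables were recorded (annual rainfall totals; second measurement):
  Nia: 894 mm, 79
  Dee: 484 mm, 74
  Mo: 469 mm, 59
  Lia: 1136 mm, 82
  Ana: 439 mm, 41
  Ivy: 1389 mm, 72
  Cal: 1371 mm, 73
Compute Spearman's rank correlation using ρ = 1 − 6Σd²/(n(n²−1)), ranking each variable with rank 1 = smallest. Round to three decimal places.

Ranks of variable 1: 4, 3, 2, 5, 1, 7, 6
Ranks of variable 2: 6, 5, 2, 7, 1, 3, 4
d = r₁ − r₂: -2, -2, 0, -2, 0, 4, 2
d²: 4, 4, 0, 4, 0, 16, 4; Σd² = 32
ρ = 1 − 6·32/(7·48) = 1 − 192/336 = 0.429

0.429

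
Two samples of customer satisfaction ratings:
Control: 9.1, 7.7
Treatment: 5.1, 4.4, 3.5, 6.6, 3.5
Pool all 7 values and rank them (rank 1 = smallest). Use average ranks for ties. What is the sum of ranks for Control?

Sorted (ascending): 3.5, 3.5, 4.4, 5.1, 6.6, 7.7, 9.1
The 2 values of 3.5 occupy positions 1–2 → average rank (1+2)/2 = 1.5.
Control values → pooled ranks: 9.1→7, 7.7→6
Rank sum = 7 + 6 = 13

13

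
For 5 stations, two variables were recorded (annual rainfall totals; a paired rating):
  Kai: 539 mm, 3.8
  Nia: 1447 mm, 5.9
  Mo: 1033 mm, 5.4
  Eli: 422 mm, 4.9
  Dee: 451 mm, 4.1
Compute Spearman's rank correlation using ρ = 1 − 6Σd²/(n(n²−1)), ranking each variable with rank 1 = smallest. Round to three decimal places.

Ranks of variable 1: 3, 5, 4, 1, 2
Ranks of variable 2: 1, 5, 4, 3, 2
d = r₁ − r₂: 2, 0, 0, -2, 0
d²: 4, 0, 0, 4, 0; Σd² = 8
ρ = 1 − 6·8/(5·24) = 1 − 48/120 = 0.600

0.600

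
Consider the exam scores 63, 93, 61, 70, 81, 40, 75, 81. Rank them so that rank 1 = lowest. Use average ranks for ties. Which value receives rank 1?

Sorted (ascending): 40, 61, 63, 70, 75, 81, 81, 93
The 2 values of 81 occupy positions 6–7 → average rank (6+7)/2 = 6.5.
Rank 1 → value 40.

40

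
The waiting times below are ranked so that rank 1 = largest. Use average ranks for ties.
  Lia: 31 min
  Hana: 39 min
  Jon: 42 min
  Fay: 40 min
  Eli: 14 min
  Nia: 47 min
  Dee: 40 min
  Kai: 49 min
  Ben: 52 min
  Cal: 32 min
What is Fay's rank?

5.5

Sorted (descending): 52, 49, 47, 42, 40, 40, 39, 32, 31, 14
The 2 values of 40 occupy positions 5–6 → average rank (5+6)/2 = 5.5.
Fay has value 40 min → rank 5.5.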